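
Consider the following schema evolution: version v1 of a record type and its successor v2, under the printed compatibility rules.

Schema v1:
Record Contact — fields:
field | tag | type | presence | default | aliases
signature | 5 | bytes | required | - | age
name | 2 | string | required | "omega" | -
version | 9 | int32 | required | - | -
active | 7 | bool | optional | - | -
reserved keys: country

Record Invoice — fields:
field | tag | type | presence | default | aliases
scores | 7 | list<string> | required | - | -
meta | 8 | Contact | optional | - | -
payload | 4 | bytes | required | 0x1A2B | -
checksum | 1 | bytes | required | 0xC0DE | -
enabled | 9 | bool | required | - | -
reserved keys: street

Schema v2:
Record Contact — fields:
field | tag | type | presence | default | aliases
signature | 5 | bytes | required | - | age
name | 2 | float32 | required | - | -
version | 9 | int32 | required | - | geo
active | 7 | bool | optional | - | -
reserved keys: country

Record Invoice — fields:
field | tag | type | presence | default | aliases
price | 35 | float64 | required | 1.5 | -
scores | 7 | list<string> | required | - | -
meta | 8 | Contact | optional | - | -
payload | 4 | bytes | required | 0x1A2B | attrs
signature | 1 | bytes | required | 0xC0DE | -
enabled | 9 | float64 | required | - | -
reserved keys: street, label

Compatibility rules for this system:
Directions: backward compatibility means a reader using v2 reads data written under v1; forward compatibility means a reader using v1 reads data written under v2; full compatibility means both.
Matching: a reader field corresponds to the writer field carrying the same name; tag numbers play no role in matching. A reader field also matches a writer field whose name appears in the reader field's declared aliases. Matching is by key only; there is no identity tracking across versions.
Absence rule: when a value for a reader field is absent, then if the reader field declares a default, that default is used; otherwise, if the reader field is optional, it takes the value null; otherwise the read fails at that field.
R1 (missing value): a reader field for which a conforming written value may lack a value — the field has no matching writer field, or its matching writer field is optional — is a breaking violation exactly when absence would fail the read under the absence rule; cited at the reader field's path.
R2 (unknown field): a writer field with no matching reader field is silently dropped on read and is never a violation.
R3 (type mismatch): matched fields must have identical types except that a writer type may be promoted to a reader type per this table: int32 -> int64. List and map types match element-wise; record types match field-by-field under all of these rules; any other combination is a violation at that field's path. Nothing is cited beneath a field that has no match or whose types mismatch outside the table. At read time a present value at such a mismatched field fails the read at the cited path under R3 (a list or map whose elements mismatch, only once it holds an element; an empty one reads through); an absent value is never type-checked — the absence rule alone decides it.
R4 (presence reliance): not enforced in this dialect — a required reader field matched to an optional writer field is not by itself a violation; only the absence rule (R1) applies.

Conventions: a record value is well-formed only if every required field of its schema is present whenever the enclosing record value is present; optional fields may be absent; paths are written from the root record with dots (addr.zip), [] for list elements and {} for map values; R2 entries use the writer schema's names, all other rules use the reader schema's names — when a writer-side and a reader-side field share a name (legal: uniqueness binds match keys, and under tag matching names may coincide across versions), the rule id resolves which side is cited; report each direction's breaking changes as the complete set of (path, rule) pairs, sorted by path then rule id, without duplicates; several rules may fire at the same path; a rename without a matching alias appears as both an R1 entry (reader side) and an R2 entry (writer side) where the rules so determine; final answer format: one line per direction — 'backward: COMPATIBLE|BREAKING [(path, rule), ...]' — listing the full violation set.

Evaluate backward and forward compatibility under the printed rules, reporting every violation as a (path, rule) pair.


backward: BREAKING [(enabled, R3), (meta.name, R3)]; forward: BREAKING [(enabled, R3), (meta.name, R3)]

each type pair in Invoice: writer, then reader
checking backward for Invoice: reader v2 against writer v1:
  price has no writer counterpart
  scores: list<string> -> list<string>, writer required; from scores
  meta: Contact -> Contact, writer optional; from meta
  payload: bytes -> bytes, writer required; from payload
  signature has no writer counterpart
  enabled: bool -> float64, writer required; from enabled
  writer checksum: unknown to reader
  meta.signature: bytes -> bytes, writer required; from meta.signature
  meta.name: string -> float32, writer required; from meta.name
  meta.version: int32 -> int32, writer required; from meta.version
  meta.active: bool -> bool, writer optional; from meta.active
  R3 fires at enabled
  R3 fires at meta.name
  => 2 violation(s): backward is BREAKING for Invoice
checking forward for Invoice: reader v1 against writer v2:
  scores: list<string> -> list<string>, writer required; from scores
  meta: Contact -> Contact, writer optional; from meta
  payload: bytes -> bytes, writer required; from payload
  checksum has no writer counterpart
  enabled: float64 -> bool, writer required; from enabled
  writer price: unknown to reader
  writer signature: unknown to reader
  meta.signature: bytes -> bytes, writer required; from meta.signature
  meta.name: float32 -> string, writer required; from meta.name
  meta.version: int32 -> int32, writer required; from meta.version
  meta.active: bool -> bool, writer optional; from meta.active
  R3 fires at enabled
  R3 fires at meta.name
  => 2 violation(s): forward is BREAKING for Invoice


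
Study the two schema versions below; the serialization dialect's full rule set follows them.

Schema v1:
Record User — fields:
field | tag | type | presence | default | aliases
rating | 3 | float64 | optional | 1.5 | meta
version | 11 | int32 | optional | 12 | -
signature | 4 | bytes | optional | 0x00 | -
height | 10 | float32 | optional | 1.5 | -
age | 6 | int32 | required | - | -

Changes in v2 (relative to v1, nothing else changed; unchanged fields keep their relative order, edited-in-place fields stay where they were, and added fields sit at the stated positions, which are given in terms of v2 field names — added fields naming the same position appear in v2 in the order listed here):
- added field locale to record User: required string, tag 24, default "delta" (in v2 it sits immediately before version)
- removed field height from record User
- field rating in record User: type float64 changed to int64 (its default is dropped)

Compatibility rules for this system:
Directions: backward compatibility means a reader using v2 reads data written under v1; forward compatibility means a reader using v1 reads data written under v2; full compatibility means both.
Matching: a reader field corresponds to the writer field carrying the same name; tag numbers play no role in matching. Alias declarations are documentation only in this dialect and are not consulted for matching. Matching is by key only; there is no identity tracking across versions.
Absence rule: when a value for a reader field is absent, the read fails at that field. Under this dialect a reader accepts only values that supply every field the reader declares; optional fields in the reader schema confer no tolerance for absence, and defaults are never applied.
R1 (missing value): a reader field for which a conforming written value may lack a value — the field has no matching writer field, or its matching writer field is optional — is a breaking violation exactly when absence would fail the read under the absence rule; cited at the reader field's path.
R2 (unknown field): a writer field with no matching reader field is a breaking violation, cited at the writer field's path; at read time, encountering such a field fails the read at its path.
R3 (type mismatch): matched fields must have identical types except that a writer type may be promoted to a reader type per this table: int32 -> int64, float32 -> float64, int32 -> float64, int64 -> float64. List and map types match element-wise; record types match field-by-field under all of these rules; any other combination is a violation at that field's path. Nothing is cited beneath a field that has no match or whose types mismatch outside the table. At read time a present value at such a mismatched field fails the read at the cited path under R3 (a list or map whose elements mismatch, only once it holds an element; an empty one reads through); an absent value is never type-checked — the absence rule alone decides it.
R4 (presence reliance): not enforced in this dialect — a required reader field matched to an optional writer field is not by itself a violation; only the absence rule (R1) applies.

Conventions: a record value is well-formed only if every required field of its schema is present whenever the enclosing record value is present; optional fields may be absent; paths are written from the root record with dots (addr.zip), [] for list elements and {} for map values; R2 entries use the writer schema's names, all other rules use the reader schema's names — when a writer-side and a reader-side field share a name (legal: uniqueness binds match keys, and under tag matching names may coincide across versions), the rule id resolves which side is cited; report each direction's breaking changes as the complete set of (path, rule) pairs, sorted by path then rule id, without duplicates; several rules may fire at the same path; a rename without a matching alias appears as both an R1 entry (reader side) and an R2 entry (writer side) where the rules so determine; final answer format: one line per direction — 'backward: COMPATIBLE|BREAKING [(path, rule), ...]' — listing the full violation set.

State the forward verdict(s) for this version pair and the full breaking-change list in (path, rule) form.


forward: BREAKING [(height, R1), (locale, R2), (rating, R1), (signature, R1), (version, R1)]

arrows below run writer -> reader for User
forward on User — v1 reading data written by v2:
  rating <- rating (int64 -> float64, writer optional)
  version <- version (int32 -> int32, writer optional)
  signature <- signature (bytes -> bytes, writer optional)
  height: no writer-side match
  age <- age (int32 -> int32, writer required)
  leftover writer field: locale
  violation R1 at height
  violation R2 at locale
  violation R1 at rating
  violation R1 at signature
  violation R1 at version
  => forward verdict for User: BREAKING, 5 violation(s)
the other User changes do not affect what is asked:
  removed field height from record User -> fires only in the backward direction of User, which is not asked here
  field rating in record User: type float64 changed to int64 (its default is dropped) -> fires only in the backward direction of User, which is not asked here


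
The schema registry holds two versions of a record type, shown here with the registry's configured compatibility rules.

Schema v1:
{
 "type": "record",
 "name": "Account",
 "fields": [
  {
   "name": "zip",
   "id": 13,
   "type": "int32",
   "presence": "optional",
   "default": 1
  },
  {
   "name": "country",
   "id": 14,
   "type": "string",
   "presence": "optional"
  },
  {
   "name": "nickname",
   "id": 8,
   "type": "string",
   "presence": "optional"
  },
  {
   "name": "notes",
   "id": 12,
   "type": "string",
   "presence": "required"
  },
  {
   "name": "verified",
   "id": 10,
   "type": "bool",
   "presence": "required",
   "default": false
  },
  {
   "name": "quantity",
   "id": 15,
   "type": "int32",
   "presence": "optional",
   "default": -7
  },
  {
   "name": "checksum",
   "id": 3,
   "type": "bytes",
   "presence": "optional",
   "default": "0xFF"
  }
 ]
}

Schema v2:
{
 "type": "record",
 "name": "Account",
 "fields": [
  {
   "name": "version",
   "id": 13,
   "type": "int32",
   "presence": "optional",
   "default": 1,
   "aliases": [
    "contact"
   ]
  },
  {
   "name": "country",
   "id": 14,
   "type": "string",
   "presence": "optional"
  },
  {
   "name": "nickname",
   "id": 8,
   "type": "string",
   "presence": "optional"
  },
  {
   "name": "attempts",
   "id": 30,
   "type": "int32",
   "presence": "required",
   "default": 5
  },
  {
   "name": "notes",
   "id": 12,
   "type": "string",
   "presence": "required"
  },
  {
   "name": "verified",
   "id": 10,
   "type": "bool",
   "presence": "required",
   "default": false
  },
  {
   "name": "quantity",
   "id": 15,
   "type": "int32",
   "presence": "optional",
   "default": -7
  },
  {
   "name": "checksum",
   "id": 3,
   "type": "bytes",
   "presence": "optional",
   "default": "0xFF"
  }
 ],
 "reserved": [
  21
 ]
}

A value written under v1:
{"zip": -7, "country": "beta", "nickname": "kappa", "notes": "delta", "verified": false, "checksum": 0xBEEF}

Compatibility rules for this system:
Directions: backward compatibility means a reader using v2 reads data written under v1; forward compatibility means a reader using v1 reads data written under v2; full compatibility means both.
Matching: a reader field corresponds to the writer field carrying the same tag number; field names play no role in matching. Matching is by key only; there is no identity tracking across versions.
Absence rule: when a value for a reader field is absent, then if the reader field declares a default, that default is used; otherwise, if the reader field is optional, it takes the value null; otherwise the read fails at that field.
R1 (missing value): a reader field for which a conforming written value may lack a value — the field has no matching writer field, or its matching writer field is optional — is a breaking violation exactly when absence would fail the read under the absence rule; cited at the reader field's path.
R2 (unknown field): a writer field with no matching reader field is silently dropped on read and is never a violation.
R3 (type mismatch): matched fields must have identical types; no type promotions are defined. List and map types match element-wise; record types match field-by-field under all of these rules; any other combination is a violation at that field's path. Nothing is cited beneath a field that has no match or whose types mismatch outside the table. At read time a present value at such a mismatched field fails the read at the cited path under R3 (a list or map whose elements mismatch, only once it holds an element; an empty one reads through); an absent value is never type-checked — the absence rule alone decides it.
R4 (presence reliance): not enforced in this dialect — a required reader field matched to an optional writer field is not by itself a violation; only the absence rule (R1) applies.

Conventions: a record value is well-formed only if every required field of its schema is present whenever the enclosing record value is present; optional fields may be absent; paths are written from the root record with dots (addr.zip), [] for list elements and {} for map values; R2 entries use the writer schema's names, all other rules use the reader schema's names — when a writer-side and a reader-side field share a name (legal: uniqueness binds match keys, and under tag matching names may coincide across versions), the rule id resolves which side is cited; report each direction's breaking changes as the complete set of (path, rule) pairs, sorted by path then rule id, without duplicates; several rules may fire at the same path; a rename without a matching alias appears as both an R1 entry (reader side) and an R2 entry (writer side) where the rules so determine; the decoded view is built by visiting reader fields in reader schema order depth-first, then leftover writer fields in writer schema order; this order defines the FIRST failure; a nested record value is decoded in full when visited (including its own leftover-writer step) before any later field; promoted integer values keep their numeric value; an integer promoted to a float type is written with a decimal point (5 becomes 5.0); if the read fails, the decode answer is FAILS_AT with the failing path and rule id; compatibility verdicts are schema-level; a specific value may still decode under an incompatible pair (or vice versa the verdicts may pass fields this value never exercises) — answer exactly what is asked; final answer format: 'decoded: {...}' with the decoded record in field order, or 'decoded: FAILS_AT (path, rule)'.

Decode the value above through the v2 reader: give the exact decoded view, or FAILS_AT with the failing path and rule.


decoded: {"version": -7, "country": "beta", "nickname": "kappa", "attempts": 5, "notes": "delta", "verified": false, "quantity": -7, "checksum": 0xBEEF}

in Account below, arrows point writer -> reader
decode walk for Account under reader schema v2:
  version := -7 (from writer zip)
  country := "beta"
  nickname := "kappa"
  attempts := 5 (absent -> default)
  notes := "delta"
  verified := false
  quantity := -7 (absent -> default)
  checksum := 0xBEEF
  => decoded: {"version": -7, "country": "beta", "nickname": "kappa", "attempts": 5, "notes": "delta", "verified": false, "quantity": -7, "checksum": 0xBEEF}


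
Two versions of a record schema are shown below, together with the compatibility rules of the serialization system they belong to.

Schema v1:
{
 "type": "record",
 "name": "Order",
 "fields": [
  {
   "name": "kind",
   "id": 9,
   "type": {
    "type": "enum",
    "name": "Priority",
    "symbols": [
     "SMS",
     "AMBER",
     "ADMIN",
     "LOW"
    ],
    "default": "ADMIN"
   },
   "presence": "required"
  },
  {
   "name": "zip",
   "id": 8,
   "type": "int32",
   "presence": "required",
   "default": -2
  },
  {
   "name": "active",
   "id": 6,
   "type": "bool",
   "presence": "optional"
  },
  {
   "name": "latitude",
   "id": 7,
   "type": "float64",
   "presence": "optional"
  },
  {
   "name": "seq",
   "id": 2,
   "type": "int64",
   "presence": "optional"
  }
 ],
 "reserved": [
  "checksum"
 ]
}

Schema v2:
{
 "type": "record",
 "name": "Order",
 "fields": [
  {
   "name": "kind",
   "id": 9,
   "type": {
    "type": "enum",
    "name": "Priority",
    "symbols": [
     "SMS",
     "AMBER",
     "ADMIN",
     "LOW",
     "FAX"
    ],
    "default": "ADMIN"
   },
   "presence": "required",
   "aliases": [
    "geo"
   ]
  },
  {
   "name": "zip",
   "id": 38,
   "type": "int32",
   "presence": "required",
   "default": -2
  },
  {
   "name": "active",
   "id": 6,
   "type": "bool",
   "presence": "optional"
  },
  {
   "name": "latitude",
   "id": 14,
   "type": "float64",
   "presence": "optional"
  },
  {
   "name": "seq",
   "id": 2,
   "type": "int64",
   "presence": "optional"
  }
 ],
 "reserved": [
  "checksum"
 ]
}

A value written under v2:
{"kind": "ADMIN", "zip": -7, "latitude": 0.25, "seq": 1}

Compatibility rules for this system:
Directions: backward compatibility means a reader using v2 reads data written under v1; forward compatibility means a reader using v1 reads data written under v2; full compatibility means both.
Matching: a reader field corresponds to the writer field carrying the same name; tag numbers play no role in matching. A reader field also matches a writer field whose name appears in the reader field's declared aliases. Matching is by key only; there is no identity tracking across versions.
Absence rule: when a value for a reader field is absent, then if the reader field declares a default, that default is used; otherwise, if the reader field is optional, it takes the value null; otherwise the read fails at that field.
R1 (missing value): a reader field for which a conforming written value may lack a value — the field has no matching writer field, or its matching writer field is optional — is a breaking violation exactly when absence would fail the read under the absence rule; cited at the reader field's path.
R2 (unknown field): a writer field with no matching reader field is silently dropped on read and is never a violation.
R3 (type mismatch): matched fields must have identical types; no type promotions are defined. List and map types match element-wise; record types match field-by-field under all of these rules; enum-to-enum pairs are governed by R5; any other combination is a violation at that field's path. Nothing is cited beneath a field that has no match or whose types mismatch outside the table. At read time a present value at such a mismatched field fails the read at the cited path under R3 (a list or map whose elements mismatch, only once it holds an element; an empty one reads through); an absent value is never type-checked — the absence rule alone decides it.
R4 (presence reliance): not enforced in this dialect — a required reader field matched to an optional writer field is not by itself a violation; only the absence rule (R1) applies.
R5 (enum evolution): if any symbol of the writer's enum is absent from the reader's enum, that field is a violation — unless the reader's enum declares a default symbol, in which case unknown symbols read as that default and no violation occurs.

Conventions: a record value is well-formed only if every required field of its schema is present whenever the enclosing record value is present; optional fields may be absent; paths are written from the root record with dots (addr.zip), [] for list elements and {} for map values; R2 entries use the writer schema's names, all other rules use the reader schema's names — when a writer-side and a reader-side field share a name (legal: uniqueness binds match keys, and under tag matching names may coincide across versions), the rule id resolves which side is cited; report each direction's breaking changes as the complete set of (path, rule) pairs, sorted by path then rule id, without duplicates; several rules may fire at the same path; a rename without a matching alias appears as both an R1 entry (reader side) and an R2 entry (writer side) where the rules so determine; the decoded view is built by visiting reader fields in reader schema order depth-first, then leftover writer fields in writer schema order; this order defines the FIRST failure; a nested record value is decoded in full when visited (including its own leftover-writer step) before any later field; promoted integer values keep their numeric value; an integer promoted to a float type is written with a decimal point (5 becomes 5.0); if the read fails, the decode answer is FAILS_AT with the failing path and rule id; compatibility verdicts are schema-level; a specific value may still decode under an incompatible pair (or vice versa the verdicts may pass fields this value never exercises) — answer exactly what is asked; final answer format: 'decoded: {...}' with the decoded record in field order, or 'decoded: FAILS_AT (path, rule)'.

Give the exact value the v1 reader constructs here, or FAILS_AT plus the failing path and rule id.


the writer's type comes first in each Order pair
migrating the Order value to v1:
  kind := "ADMIN"
  zip := -7
  active := null (not supplied -> null)
  latitude := 0.25
  seq := 1
  => decoded: {"kind": "ADMIN", "zip": -7, "active": null, "latitude": 0.25, "seq": 1}
diffs on Order not affecting the asked answer:
  field zip in record Order: tag 8 changed to 38 -> fires no rule on Order under this dialect and leaves the result unchanged
  field latitude in record Order: tag 7 changed to 14 -> fires no rule on Order under this dialect and leaves the result unchanged
  enum Priority (field kind in record Order): symbol FAX added -> fires no rule on Order under this dialect and leaves the result unchanged

decoded: {"kind": "ADMIN", "zip": -7, "active": null, "latitude": 0.25, "seq": 1}


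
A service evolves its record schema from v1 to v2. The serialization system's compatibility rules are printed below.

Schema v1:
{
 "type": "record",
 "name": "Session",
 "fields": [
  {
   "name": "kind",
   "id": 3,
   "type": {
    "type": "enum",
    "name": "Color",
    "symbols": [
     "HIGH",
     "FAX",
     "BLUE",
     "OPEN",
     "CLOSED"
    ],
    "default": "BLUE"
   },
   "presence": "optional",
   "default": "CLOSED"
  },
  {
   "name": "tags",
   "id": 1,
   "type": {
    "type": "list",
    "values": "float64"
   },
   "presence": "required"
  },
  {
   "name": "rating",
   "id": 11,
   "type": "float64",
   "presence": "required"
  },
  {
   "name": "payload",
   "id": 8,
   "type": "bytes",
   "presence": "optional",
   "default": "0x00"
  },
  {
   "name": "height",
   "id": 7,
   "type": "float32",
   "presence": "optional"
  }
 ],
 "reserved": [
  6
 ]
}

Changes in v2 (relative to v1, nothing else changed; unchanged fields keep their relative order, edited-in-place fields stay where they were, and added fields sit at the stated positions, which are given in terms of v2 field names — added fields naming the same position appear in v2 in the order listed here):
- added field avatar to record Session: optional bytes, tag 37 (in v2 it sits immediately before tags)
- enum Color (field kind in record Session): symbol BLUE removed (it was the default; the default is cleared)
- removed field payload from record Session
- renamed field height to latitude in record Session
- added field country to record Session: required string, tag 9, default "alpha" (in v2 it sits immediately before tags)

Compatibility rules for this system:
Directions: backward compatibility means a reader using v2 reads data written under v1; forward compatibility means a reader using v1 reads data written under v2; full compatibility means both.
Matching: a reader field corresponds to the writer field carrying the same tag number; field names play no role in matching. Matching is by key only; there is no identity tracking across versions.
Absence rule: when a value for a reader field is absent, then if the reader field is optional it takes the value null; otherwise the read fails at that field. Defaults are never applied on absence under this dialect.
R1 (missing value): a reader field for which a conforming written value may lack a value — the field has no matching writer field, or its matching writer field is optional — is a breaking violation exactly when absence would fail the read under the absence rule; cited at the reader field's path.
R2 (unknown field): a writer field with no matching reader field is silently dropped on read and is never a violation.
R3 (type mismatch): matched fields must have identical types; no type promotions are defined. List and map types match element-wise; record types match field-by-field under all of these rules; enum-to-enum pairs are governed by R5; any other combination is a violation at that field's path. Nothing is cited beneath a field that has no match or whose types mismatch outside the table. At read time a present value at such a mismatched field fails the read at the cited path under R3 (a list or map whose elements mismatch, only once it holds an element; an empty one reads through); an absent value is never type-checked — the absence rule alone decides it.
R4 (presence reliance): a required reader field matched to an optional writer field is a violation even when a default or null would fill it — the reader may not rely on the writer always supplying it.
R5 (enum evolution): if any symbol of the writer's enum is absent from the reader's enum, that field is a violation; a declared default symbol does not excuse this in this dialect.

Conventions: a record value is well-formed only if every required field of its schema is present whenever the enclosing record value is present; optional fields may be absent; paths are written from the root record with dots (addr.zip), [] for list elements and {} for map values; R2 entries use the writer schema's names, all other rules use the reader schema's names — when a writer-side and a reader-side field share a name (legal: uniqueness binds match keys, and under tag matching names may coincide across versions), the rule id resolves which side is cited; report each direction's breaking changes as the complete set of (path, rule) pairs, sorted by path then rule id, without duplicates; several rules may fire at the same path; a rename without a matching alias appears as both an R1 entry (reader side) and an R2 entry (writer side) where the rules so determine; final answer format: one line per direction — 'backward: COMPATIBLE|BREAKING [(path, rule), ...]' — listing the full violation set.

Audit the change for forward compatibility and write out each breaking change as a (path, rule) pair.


the writer's type comes first in each Session pair
forward for Session (reader v1, writer v2):
  kind <- kind (Color -> Color, writer optional)
  tags <- tags (list<float64> -> list<float64>, writer required)
  rating <- rating (float64 -> float64, writer required)
  no writer field matches reader payload
  height <- latitude (float32 -> float32, writer optional)
  writer field avatar has no reader counterpart
  writer field country has no reader counterpart
  nothing fires on Session: forward is COMPATIBLE
checking off the Session differences that do not matter here:
  added field country to record Session: required string, tag 9, default "alpha" (in v2 it sits immediately before tags) -> fires only in the backward direction of Session, which is not asked here
  enum Color (field kind in record Session): symbol BLUE removed (it was the default; the default is cleared) -> fires only in the backward direction of Session, which is not asked here
  removed field payload from record Session -> triggers nothing under Session's printed rules — same verdict
  renamed field height to latitude in record Session -> triggers nothing under Session's printed rules — same verdict
  added field avatar to record Session: optional bytes, tag 37 (in v2 it sits immediately before tags) -> triggers nothing under Session's printed rules — same verdict

forward: COMPATIBLE []


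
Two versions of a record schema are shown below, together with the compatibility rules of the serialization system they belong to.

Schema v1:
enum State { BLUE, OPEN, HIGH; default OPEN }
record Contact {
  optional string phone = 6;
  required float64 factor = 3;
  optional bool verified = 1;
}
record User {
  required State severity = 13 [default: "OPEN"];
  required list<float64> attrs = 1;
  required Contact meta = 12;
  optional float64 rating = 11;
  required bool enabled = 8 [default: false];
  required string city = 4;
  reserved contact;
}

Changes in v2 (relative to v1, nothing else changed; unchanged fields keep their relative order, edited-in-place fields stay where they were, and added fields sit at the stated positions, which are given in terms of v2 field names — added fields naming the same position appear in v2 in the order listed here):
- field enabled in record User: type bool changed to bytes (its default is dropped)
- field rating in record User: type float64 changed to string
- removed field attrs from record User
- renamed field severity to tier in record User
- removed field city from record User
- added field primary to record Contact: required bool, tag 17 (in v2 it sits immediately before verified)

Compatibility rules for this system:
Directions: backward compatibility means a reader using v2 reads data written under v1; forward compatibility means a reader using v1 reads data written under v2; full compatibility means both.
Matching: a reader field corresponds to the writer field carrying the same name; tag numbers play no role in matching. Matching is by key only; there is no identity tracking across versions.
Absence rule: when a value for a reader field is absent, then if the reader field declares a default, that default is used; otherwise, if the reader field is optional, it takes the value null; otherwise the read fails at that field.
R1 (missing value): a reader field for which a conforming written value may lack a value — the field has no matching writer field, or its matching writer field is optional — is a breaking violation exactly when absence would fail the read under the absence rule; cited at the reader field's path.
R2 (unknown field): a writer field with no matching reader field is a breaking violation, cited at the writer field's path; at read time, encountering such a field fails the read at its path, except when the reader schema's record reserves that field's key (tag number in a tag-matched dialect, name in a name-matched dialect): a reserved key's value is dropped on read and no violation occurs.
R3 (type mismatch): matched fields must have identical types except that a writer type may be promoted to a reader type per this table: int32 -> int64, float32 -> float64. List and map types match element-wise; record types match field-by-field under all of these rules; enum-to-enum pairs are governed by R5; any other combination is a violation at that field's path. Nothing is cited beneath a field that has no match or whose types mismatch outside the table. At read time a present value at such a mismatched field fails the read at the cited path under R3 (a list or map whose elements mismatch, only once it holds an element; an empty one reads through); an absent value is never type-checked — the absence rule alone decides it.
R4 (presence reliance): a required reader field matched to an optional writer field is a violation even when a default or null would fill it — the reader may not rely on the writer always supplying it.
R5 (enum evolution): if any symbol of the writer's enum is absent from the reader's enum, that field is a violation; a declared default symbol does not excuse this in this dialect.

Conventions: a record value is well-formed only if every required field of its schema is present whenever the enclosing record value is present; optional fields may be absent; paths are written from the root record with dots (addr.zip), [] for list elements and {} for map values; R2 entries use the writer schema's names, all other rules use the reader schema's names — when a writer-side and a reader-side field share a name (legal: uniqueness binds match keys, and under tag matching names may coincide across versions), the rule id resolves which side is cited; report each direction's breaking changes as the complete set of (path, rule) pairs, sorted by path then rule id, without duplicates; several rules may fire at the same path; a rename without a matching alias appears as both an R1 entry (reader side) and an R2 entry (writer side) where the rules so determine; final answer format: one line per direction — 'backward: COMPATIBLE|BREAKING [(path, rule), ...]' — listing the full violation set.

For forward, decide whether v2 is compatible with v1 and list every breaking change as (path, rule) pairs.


forward: BREAKING [(attrs, R1), (city, R1), (enabled, R3), (meta.primary, R2), (rating, R3), (tier, R2)]

in User below, arrows point writer -> reader
checking forward for User: reader v1 against writer v2:
  no writer field matches reader severity
  no writer field matches reader attrs
  meta: paired with writer meta (Contact -> Contact; writer required)
  rating: paired with writer rating (string -> float64; writer optional)
  enabled: paired with writer enabled (bytes -> bool; writer required)
  no writer field matches reader city
  writer field tier has no reader counterpart
  meta.phone: paired with writer meta.phone (string -> string; writer optional)
  meta.factor: paired with writer meta.factor (float64 -> float64; writer required)
  meta.verified: paired with writer meta.verified (bool -> bool; writer optional)
  writer field meta.primary has no reader counterpart
  rule R1 violated at attrs
  rule R1 violated at city
  rule R3 violated at enabled
  rule R2 violated at meta.primary
  rule R3 violated at rating
  rule R2 violated at tier
  => 6 violation(s): forward is BREAKING for User


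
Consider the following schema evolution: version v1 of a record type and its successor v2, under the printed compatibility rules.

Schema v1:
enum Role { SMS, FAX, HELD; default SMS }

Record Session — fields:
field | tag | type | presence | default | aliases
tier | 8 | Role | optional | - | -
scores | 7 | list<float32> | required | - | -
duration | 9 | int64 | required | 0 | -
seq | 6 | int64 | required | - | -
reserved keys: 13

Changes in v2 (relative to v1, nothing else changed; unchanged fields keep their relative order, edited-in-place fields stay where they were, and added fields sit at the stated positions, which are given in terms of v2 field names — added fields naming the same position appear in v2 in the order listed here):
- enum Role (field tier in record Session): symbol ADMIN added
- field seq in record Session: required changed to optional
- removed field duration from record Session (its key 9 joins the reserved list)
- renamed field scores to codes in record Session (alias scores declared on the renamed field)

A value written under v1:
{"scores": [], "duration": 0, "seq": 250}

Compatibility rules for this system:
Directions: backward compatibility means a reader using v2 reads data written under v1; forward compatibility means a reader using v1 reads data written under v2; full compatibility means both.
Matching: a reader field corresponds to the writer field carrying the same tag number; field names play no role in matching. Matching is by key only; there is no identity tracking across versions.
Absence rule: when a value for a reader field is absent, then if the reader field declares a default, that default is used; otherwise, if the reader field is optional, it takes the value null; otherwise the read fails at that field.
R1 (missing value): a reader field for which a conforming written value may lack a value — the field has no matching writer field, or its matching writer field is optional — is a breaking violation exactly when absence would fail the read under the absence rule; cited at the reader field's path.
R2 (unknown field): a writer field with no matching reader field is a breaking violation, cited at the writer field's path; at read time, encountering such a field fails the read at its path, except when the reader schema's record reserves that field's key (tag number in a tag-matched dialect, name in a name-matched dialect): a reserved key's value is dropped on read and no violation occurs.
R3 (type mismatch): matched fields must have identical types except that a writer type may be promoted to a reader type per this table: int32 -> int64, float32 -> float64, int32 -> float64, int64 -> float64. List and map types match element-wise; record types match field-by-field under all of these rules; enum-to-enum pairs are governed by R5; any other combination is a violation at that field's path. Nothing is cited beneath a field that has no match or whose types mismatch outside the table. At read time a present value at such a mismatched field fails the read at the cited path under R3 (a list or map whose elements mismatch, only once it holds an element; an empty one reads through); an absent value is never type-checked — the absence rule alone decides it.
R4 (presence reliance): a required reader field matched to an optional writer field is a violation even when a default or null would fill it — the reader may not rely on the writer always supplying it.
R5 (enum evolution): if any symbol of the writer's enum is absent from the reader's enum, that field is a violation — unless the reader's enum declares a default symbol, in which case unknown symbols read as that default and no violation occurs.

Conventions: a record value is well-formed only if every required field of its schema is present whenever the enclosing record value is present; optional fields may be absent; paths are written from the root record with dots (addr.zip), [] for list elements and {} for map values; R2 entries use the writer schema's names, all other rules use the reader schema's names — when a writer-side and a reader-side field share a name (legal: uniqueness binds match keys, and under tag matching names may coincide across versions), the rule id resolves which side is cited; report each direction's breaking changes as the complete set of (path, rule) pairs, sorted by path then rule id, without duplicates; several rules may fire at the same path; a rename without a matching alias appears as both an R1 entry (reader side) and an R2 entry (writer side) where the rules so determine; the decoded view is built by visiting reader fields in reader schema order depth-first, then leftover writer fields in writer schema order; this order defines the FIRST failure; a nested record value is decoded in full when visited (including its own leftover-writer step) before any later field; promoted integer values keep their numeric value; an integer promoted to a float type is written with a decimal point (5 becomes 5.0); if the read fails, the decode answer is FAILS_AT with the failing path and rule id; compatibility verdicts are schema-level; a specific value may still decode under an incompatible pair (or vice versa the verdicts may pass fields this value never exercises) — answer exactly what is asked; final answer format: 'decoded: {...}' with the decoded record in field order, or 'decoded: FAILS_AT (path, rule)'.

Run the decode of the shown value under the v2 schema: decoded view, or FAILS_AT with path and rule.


decoded: {"tier": null, "codes": [], "seq": 250}

in Session below, arrows point writer -> reader
migrating the Session value to v2:
  tier := null (missing; optional => null)
  codes := [] (from writer scores)
  seq := 250
  writer duration: reserved -> dropped
  => decoded: {"tier": null, "codes": [], "seq": 250}
the other Session changes do not affect what is asked:
  enum Role (field tier in record Session): symbol ADMIN added -> fires no rule on Session under this dialect and leaves the result unchanged
  field seq in record Session: required changed to optional -> shifts the Session verdicts, not this decode
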